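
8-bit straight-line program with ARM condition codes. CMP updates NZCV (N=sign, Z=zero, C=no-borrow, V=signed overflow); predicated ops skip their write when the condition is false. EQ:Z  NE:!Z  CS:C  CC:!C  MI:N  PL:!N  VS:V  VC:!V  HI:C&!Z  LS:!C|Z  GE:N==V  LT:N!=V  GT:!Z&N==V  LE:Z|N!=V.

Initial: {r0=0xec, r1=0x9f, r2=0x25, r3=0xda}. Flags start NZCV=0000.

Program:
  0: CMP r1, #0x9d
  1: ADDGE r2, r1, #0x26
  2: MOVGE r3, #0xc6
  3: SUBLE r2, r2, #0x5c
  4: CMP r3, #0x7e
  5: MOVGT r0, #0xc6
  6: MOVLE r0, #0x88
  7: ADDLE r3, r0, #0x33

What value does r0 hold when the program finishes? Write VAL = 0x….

0: ✓ CMP  NZCV=0010
1: ✓ ADDGE  r2←0xc5
2: ✓ MOVGE  r3←0xc6
3: · SUBLE
4: ✓ CMP  NZCV=0011
5: · MOVGT
6: ✓ MOVLE  r0←0x88
7: ✓ ADDLE  r3←0xbb

VAL = 0x88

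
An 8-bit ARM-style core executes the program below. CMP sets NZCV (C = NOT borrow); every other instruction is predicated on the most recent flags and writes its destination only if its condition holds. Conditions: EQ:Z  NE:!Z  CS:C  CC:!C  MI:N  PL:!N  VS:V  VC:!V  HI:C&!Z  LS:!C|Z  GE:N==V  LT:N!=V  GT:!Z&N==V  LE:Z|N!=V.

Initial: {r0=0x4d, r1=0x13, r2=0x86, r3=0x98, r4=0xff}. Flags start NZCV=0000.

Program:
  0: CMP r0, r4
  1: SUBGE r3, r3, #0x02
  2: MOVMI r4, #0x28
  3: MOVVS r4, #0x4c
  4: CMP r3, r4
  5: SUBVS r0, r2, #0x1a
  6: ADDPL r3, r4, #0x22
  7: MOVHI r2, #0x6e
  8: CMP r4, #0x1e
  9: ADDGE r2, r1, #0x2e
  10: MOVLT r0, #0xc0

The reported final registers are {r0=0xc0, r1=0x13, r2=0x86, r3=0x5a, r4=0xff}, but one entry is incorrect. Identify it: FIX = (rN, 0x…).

FIX = (r3, 0x96)

[0] flags=0000 → (cmp)
[1] flags=0000 GE?T → r3=0x96
[2] flags=0000 MI?F → skip
[3] flags=0000 VS?F → skip
[4] flags=1000 → (cmp)
[5] flags=1000 VS?F → skip
[6] flags=1000 PL?F → skip
[7] flags=1000 HI?F → skip
[8] flags=1010 → (cmp)
[9] flags=1010 GE?F → skip
[10] flags=1010 LT?T → r0=0xc0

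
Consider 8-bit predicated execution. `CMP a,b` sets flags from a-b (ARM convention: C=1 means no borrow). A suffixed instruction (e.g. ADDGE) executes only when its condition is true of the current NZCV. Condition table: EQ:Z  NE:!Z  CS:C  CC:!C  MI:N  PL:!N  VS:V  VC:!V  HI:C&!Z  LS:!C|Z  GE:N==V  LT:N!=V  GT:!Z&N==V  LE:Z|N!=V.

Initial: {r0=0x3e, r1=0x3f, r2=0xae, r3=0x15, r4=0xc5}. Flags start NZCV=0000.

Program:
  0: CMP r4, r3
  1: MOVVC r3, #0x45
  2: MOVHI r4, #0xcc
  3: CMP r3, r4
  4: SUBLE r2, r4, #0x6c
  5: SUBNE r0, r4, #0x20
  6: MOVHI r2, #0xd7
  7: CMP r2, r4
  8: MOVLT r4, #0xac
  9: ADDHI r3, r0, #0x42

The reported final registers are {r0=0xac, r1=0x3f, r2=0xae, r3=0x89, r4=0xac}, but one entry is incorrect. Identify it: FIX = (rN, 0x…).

[0] flags=1010 → (cmp)
[1] flags=1010 VC?T → r3=0x45
[2] flags=1010 HI?T → r4=0xcc
[3] flags=0000 → (cmp)
[4] flags=0000 LE?F → skip
[5] flags=0000 NE?T → r0=0xac
[6] flags=0000 HI?F → skip
[7] flags=1000 → (cmp)
[8] flags=1000 LT?T → r4=0xac
[9] flags=1000 HI?F → skip

FIX = (r3, 0x45)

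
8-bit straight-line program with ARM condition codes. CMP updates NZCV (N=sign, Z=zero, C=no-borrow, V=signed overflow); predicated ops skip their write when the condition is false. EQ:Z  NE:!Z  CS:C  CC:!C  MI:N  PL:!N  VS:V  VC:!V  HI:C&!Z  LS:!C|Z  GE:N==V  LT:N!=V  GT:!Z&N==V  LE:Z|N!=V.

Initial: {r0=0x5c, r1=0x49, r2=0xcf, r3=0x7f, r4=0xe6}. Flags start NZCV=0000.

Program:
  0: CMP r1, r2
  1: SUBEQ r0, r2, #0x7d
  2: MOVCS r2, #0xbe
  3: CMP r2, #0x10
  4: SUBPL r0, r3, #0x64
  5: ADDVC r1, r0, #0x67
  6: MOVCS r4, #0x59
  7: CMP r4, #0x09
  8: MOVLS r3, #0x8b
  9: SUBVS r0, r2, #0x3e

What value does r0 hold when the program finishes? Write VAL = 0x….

0: ✓ CMP  NZCV=0000
1: · SUBEQ
2: · MOVCS
3: ✓ CMP  NZCV=1010
4: · SUBPL
5: ✓ ADDVC  r1←0xc3
6: ✓ MOVCS  r4←0x59
7: ✓ CMP  NZCV=0010
8: · MOVLS
9: · SUBVS

VAL = 0x5c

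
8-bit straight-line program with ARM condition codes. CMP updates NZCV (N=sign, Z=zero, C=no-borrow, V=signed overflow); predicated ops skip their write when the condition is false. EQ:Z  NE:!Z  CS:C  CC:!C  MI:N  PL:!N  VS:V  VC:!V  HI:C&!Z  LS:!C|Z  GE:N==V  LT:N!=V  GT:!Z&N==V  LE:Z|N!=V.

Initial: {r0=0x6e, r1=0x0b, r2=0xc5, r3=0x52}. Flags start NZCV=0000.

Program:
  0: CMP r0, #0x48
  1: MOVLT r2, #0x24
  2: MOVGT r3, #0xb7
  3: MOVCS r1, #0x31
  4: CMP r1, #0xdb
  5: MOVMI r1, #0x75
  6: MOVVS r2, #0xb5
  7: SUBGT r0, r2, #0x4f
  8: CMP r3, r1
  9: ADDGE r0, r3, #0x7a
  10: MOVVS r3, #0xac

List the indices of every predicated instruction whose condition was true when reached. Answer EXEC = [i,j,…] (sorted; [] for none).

0: ✓ CMP  NZCV=0010
1: · MOVLT
2: ✓ MOVGT  r3←0xb7
3: ✓ MOVCS  r1←0x31
4: ✓ CMP  NZCV=0000
5: · MOVMI
6: · MOVVS
7: ✓ SUBGT  r0←0x76
8: ✓ CMP  NZCV=1010
9: · ADDGE
10: · MOVVS

EXEC = [2,3,7]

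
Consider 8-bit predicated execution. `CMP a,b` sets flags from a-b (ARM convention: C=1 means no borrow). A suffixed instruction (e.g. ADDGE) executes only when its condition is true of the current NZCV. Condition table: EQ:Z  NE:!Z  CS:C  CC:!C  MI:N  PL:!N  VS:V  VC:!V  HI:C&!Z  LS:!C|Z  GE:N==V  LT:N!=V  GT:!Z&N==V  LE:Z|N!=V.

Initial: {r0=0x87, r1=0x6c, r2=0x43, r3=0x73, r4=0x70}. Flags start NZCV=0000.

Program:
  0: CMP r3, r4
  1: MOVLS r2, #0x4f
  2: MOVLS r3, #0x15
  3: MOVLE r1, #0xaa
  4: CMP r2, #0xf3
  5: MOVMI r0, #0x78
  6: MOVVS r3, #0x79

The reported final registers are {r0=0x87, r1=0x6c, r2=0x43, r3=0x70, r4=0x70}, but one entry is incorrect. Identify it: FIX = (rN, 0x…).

FIX = (r3, 0x73)

0: ✓ CMP  NZCV=0010
1: · MOVLS
2: · MOVLS
3: · MOVLE
4: ✓ CMP  NZCV=0000
5: · MOVMI
6: · MOVVS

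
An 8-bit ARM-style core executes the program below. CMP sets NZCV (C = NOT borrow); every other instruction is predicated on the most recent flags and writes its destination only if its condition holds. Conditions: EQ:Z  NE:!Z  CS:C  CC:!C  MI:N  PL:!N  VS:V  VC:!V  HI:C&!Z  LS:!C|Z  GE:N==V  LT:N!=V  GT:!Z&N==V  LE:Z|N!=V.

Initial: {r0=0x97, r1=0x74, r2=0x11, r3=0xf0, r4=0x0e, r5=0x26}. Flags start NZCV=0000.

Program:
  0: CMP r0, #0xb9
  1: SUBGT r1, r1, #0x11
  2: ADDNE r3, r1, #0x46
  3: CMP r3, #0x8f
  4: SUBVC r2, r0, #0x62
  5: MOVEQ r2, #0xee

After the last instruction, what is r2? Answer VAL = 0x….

0: ✓ CMP  NZCV=1000
1: · SUBGT
2: ✓ ADDNE  r3←0xba
3: ✓ CMP  NZCV=0010
4: ✓ SUBVC  r2←0x35
5: · MOVEQ

VAL = 0x35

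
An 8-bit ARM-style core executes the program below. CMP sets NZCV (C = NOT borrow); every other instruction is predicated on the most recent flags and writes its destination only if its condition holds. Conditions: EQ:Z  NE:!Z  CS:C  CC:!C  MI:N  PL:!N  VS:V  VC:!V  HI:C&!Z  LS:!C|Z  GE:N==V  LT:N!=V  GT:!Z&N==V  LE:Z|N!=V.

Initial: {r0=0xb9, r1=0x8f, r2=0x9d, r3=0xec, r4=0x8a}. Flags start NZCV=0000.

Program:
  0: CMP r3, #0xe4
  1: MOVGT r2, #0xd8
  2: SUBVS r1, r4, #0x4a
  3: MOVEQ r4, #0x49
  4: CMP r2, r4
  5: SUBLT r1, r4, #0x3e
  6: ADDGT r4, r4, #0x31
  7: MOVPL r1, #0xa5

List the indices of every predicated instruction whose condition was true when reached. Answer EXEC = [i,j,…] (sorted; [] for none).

EXEC = [1,6,7]

0: ✓ CMP  NZCV=0010
1: ✓ MOVGT  r2←0xd8
2: · SUBVS
3: · MOVEQ
4: ✓ CMP  NZCV=0010
5: · SUBLT
6: ✓ ADDGT  r4←0xbb
7: ✓ MOVPL  r1←0xa5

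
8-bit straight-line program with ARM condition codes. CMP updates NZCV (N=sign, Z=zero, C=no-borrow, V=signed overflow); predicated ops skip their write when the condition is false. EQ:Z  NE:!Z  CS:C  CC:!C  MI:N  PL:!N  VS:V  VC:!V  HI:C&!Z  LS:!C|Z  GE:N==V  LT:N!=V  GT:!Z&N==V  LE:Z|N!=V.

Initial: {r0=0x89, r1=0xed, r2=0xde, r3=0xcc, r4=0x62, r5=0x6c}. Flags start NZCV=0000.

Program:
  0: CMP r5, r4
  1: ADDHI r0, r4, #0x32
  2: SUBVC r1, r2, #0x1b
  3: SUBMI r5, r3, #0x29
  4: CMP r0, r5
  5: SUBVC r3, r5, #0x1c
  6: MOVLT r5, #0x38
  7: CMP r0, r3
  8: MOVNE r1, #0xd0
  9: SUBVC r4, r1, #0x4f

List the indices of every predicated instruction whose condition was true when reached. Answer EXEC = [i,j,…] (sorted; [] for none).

0: ✓ CMP  NZCV=0010
1: ✓ ADDHI  r0←0x94
2: ✓ SUBVC  r1←0xc3
3: · SUBMI
4: ✓ CMP  NZCV=0011
5: · SUBVC
6: ✓ MOVLT  r5←0x38
7: ✓ CMP  NZCV=1000
8: ✓ MOVNE  r1←0xd0
9: ✓ SUBVC  r4←0x81

EXEC = [1,2,6,8,9]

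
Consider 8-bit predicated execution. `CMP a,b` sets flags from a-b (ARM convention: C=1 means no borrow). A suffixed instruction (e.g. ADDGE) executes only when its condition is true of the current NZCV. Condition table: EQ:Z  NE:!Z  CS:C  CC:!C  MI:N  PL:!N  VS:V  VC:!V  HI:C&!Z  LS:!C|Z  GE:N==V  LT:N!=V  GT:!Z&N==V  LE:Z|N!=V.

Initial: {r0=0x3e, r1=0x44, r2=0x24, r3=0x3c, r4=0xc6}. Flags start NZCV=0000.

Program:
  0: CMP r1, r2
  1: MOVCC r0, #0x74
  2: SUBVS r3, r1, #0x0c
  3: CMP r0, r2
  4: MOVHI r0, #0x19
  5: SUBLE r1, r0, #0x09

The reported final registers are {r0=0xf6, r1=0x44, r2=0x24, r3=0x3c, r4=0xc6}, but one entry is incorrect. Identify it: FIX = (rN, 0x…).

FIX = (r0, 0x19)

0: ✓ CMP  NZCV=0010
1: · MOVCC
2: · SUBVS
3: ✓ CMP  NZCV=0010
4: ✓ MOVHI  r0←0x19
5: · SUBLE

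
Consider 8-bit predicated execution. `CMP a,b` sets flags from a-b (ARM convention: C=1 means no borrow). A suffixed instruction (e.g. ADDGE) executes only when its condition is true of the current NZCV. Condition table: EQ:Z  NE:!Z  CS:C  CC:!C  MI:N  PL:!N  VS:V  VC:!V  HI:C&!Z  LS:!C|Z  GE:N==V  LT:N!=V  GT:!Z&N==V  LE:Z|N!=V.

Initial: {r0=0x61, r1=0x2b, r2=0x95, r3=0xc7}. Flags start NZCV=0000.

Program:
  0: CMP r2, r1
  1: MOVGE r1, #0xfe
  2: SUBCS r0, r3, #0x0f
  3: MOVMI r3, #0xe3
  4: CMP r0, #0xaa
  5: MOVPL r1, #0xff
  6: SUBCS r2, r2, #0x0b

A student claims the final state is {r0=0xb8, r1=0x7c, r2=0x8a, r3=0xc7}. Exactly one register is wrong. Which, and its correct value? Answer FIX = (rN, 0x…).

FIX = (r1, 0xff)

0: ✓ CMP  NZCV=0011
1: · MOVGE
2: ✓ SUBCS  r0←0xb8
3: · MOVMI
4: ✓ CMP  NZCV=0010
5: ✓ MOVPL  r1←0xff
6: ✓ SUBCS  r2←0x8a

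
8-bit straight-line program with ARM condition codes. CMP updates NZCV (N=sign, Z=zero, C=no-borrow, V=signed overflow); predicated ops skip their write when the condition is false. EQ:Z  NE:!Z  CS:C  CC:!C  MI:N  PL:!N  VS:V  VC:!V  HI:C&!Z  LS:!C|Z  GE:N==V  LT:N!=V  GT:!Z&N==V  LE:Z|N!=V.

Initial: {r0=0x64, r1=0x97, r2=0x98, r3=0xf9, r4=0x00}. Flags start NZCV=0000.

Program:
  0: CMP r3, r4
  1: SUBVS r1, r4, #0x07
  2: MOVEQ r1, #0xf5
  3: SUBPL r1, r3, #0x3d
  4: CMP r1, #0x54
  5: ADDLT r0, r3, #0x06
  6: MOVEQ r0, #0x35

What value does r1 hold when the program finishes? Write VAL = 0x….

0: ✓ CMP  NZCV=1010
1: · SUBVS
2: · MOVEQ
3: · SUBPL
4: ✓ CMP  NZCV=0011
5: ✓ ADDLT  r0←0xff
6: · MOVEQ

VAL = 0x97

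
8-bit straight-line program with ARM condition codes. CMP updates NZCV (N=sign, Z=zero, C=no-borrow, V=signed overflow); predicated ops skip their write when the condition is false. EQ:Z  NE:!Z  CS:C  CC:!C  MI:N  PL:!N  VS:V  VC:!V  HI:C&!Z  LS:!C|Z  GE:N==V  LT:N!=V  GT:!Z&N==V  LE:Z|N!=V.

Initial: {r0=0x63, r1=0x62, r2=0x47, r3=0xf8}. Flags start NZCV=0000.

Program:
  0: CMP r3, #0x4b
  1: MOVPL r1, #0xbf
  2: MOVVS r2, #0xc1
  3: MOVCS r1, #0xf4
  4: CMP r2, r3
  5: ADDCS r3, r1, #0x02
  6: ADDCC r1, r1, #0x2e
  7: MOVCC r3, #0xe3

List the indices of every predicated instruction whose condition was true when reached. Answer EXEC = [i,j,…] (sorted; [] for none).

[0] flags=1010 → (cmp)
[1] flags=1010 PL?F → skip
[2] flags=1010 VS?F → skip
[3] flags=1010 CS?T → r1=0xf4
[4] flags=0000 → (cmp)
[5] flags=0000 CS?F → skip
[6] flags=0000 CC?T → r1=0x22
[7] flags=0000 CC?T → r3=0xe3

EXEC = [3,6,7]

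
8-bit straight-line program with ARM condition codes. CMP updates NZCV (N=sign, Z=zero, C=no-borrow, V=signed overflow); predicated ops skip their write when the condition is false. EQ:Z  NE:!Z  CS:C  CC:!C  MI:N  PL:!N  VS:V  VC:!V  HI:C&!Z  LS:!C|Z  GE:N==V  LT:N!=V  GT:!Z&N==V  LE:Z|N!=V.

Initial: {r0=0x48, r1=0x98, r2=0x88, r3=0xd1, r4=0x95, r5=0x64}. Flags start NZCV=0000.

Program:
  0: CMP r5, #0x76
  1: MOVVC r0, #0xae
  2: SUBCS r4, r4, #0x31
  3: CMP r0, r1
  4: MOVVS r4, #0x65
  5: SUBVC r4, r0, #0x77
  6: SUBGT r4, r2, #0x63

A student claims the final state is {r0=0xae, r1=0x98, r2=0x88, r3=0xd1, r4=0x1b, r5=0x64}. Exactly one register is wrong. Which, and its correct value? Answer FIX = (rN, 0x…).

FIX = (r4, 0x25)

0: ✓ CMP  NZCV=1000
1: ✓ MOVVC  r0←0xae
2: · SUBCS
3: ✓ CMP  NZCV=0010
4: · MOVVS
5: ✓ SUBVC  r4←0x37
6: ✓ SUBGT  r4←0x25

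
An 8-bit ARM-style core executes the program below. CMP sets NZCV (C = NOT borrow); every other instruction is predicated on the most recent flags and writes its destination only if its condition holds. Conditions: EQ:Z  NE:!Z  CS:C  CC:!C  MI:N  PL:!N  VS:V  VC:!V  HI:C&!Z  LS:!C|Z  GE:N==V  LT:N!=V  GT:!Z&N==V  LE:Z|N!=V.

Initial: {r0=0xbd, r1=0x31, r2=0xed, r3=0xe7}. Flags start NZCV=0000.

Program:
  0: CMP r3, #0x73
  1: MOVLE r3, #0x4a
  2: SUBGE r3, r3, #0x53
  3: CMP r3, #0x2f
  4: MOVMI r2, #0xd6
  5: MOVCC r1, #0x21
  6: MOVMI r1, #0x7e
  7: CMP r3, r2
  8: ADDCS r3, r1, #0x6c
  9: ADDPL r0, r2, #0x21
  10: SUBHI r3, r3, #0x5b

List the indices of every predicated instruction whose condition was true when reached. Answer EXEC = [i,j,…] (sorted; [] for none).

[0] flags=0011 → (cmp)
[1] flags=0011 LE?T → r3=0x4a
[2] flags=0011 GE?F → skip
[3] flags=0010 → (cmp)
[4] flags=0010 MI?F → skip
[5] flags=0010 CC?F → skip
[6] flags=0010 MI?F → skip
[7] flags=0000 → (cmp)
[8] flags=0000 CS?F → skip
[9] flags=0000 PL?T → r0=0x0e
[10] flags=0000 HI?F → skip

EXEC = [1,9]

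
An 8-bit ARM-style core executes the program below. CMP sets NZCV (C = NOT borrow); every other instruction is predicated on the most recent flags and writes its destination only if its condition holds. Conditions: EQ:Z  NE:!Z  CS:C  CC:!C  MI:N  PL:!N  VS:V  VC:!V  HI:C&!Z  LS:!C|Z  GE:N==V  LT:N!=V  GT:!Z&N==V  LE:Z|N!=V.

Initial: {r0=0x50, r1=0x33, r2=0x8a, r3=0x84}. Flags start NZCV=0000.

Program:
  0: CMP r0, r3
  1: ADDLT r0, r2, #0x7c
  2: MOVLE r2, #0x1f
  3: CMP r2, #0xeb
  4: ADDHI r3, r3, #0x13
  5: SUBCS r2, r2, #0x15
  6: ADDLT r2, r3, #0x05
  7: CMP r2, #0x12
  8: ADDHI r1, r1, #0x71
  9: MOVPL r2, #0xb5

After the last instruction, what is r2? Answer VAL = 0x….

0: ✓ CMP  NZCV=1001
1: · ADDLT
2: · MOVLE
3: ✓ CMP  NZCV=1000
4: · ADDHI
5: · SUBCS
6: ✓ ADDLT  r2←0x89
7: ✓ CMP  NZCV=0011
8: ✓ ADDHI  r1←0xa4
9: ✓ MOVPL  r2←0xb5

VAL = 0xb5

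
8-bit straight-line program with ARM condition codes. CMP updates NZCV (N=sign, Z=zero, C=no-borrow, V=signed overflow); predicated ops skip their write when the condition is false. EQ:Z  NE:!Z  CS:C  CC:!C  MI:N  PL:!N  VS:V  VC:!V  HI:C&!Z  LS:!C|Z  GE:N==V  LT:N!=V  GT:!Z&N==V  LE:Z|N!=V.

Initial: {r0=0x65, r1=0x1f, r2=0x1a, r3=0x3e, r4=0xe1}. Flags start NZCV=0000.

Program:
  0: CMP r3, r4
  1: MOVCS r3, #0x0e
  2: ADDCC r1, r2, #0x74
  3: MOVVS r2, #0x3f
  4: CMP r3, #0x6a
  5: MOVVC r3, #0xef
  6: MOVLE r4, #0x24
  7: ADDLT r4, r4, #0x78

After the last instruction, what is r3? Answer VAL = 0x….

0: ✓ CMP  NZCV=0000
1: · MOVCS
2: ✓ ADDCC  r1←0x8e
3: · MOVVS
4: ✓ CMP  NZCV=1000
5: ✓ MOVVC  r3←0xef
6: ✓ MOVLE  r4←0x24
7: ✓ ADDLT  r4←0x9c

VAL = 0xef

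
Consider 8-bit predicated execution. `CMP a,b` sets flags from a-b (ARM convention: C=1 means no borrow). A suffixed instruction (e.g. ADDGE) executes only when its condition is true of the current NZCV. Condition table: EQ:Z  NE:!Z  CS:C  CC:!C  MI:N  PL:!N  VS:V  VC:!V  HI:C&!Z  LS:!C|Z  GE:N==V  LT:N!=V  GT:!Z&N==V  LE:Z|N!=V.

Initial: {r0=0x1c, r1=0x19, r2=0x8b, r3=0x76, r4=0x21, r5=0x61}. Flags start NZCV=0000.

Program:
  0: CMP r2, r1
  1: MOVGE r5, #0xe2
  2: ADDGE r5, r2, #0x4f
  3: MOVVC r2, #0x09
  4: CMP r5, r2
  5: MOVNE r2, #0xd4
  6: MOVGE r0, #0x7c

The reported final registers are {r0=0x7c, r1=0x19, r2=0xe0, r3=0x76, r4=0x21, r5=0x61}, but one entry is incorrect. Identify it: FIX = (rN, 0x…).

0: ✓ CMP  NZCV=0011
1: · MOVGE
2: · ADDGE
3: · MOVVC
4: ✓ CMP  NZCV=1001
5: ✓ MOVNE  r2←0xd4
6: ✓ MOVGE  r0←0x7c

FIX = (r2, 0xd4)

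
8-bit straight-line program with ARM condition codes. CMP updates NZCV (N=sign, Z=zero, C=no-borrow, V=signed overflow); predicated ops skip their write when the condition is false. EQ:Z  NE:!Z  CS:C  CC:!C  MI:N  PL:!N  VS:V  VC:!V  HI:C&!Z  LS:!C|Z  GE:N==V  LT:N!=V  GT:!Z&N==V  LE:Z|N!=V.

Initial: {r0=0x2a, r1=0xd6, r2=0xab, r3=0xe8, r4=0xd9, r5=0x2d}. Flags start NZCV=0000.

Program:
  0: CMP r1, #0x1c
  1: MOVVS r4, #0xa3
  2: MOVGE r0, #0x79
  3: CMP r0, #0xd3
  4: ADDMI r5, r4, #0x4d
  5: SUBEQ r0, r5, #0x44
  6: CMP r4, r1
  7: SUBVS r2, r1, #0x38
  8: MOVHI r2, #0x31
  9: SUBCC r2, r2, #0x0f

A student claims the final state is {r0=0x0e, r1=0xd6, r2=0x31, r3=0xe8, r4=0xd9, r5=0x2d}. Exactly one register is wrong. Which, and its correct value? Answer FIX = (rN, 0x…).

FIX = (r0, 0x2a)

[0] flags=1010 → (cmp)
[1] flags=1010 VS?F → skip
[2] flags=1010 GE?F → skip
[3] flags=0000 → (cmp)
[4] flags=0000 MI?F → skip
[5] flags=0000 EQ?F → skip
[6] flags=0010 → (cmp)
[7] flags=0010 VS?F → skip
[8] flags=0010 HI?T → r2=0x31
[9] flags=0010 CC?F → skip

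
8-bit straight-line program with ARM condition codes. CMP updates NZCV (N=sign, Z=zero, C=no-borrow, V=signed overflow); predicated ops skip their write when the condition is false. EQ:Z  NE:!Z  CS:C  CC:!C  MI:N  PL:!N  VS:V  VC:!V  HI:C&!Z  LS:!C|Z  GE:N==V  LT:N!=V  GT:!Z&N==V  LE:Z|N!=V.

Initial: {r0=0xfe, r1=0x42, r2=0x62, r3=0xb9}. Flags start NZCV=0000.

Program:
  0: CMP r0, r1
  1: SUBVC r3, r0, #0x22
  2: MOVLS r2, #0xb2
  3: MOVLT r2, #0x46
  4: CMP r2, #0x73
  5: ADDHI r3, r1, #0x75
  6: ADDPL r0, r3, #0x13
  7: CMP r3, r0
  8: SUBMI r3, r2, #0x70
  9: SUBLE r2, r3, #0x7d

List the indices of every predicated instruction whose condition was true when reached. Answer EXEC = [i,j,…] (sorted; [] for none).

EXEC = [1,3,8,9]

[0] flags=1010 → (cmp)
[1] flags=1010 VC?T → r3=0xdc
[2] flags=1010 LS?F → skip
[3] flags=1010 LT?T → r2=0x46
[4] flags=1000 → (cmp)
[5] flags=1000 HI?F → skip
[6] flags=1000 PL?F → skip
[7] flags=1000 → (cmp)
[8] flags=1000 MI?T → r3=0xd6
[9] flags=1000 LE?T → r2=0x59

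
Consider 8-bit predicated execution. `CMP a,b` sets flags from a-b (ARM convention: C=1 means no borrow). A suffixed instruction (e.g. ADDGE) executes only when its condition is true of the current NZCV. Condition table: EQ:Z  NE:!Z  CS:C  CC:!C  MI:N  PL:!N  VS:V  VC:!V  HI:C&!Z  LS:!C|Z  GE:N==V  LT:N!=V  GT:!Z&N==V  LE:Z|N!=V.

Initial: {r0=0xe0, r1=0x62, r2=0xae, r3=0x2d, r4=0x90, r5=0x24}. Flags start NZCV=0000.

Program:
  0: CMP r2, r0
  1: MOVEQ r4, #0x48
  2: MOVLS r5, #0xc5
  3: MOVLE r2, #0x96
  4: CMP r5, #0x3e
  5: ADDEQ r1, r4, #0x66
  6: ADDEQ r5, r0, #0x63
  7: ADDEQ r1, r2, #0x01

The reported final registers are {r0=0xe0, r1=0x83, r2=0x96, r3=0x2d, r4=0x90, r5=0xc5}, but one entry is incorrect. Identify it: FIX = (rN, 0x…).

FIX = (r1, 0x62)

[0] flags=1000 → (cmp)
[1] flags=1000 EQ?F → skip
[2] flags=1000 LS?T → r5=0xc5
[3] flags=1000 LE?T → r2=0x96
[4] flags=1010 → (cmp)
[5] flags=1010 EQ?F → skip
[6] flags=1010 EQ?F → skip
[7] flags=1010 EQ?F → skip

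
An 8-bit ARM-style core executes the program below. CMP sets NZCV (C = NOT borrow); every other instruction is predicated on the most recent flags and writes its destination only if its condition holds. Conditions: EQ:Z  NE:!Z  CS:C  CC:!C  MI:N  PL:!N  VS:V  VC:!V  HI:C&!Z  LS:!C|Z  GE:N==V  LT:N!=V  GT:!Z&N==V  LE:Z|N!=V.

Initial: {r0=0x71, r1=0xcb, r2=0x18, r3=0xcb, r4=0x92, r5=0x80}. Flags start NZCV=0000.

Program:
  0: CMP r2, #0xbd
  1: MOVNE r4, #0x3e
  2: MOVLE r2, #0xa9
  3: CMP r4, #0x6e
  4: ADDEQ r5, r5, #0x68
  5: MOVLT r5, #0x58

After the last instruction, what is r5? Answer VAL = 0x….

0: ✓ CMP  NZCV=0000
1: ✓ MOVNE  r4←0x3e
2: · MOVLE
3: ✓ CMP  NZCV=1000
4: · ADDEQ
5: ✓ MOVLT  r5←0x58

VAL = 0x58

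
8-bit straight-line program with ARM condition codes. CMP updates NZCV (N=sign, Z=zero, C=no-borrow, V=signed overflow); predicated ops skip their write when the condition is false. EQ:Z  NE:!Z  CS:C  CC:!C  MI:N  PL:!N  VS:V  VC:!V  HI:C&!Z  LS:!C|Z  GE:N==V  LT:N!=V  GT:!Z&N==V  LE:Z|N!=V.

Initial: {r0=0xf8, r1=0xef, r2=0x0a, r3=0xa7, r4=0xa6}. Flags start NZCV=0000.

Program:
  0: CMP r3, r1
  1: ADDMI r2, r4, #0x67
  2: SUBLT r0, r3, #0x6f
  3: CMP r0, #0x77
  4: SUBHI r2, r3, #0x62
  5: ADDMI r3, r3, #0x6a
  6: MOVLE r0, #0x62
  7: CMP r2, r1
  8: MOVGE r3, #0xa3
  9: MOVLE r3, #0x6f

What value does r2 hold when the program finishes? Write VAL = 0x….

[0] flags=1000 → (cmp)
[1] flags=1000 MI?T → r2=0x0d
[2] flags=1000 LT?T → r0=0x38
[3] flags=1000 → (cmp)
[4] flags=1000 HI?F → skip
[5] flags=1000 MI?T → r3=0x11
[6] flags=1000 LE?T → r0=0x62
[7] flags=0000 → (cmp)
[8] flags=0000 GE?T → r3=0xa3
[9] flags=0000 LE?F → skip

VAL = 0x0d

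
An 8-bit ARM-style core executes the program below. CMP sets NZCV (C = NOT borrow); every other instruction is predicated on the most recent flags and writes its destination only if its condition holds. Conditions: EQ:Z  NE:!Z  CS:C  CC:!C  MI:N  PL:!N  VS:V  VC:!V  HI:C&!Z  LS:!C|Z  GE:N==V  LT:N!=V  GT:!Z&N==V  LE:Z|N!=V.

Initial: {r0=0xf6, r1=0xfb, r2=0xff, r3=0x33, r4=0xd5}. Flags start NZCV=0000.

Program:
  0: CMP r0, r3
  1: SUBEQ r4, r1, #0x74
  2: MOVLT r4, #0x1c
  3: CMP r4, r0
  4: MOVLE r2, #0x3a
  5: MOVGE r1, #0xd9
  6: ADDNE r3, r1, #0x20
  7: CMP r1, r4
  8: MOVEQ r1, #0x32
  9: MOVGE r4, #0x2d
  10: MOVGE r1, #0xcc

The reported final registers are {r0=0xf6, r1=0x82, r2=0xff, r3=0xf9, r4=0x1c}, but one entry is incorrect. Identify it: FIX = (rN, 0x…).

FIX = (r1, 0xd9)

0: ✓ CMP  NZCV=1010
1: · SUBEQ
2: ✓ MOVLT  r4←0x1c
3: ✓ CMP  NZCV=0000
4: · MOVLE
5: ✓ MOVGE  r1←0xd9
6: ✓ ADDNE  r3←0xf9
7: ✓ CMP  NZCV=1010
8: · MOVEQ
9: · MOVGE
10: · MOVGE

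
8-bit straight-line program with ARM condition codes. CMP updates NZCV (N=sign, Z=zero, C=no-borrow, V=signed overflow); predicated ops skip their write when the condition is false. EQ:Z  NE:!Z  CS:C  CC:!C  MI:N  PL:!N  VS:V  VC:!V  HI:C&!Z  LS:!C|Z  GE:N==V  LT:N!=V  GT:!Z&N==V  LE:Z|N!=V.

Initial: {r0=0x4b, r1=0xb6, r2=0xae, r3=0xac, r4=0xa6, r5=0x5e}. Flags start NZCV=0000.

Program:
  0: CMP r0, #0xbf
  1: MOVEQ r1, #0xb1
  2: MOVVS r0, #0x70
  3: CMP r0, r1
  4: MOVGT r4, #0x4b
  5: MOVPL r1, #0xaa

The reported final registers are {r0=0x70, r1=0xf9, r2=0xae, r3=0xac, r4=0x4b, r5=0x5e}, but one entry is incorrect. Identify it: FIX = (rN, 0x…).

[0] flags=1001 → (cmp)
[1] flags=1001 EQ?F → skip
[2] flags=1001 VS?T → r0=0x70
[3] flags=1001 → (cmp)
[4] flags=1001 GT?T → r4=0x4b
[5] flags=1001 PL?F → skip

FIX = (r1, 0xb6)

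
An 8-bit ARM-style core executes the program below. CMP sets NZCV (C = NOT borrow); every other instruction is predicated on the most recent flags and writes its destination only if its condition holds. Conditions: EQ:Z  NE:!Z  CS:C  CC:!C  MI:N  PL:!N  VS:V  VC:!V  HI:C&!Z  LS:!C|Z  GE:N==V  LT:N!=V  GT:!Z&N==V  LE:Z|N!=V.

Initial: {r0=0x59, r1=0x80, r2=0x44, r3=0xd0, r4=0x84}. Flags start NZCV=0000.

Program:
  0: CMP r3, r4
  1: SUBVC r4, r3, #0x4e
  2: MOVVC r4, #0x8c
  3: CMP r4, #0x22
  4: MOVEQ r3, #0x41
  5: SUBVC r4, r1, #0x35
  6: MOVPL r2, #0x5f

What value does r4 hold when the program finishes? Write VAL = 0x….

[0] flags=0010 → (cmp)
[1] flags=0010 VC?T → r4=0x82
[2] flags=0010 VC?T → r4=0x8c
[3] flags=0011 → (cmp)
[4] flags=0011 EQ?F → skip
[5] flags=0011 VC?F → skip
[6] flags=0011 PL?T → r2=0x5f

VAL = 0x8c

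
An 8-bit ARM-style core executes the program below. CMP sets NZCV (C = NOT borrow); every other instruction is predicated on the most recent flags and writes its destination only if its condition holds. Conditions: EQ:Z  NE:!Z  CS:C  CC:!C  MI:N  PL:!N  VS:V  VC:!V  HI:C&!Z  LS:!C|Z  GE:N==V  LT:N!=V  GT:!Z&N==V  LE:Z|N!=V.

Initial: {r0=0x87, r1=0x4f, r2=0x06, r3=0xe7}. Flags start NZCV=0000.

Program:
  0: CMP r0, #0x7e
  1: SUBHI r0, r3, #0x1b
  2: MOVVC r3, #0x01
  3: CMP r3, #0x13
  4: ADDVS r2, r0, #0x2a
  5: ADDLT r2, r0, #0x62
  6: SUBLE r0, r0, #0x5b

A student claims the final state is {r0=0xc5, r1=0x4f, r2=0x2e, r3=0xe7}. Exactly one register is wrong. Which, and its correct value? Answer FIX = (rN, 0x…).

[0] flags=0011 → (cmp)
[1] flags=0011 HI?T → r0=0xcc
[2] flags=0011 VC?F → skip
[3] flags=1010 → (cmp)
[4] flags=1010 VS?F → skip
[5] flags=1010 LT?T → r2=0x2e
[6] flags=1010 LE?T → r0=0x71

FIX = (r0, 0x71)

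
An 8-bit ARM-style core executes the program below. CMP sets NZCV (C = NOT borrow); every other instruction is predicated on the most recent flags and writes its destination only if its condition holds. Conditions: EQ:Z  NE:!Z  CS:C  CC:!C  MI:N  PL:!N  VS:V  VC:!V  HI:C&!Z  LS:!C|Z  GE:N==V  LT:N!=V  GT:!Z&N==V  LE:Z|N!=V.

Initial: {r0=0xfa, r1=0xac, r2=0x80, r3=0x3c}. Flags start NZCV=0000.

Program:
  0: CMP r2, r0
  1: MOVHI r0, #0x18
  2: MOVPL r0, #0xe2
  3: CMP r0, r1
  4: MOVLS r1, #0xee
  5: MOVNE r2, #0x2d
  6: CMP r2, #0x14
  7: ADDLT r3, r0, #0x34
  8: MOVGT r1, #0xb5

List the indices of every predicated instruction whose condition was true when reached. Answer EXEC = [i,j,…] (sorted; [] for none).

EXEC = [5,8]

0: ✓ CMP  NZCV=1000
1: · MOVHI
2: · MOVPL
3: ✓ CMP  NZCV=0010
4: · MOVLS
5: ✓ MOVNE  r2←0x2d
6: ✓ CMP  NZCV=0010
7: · ADDLT
8: ✓ MOVGT  r1←0xb5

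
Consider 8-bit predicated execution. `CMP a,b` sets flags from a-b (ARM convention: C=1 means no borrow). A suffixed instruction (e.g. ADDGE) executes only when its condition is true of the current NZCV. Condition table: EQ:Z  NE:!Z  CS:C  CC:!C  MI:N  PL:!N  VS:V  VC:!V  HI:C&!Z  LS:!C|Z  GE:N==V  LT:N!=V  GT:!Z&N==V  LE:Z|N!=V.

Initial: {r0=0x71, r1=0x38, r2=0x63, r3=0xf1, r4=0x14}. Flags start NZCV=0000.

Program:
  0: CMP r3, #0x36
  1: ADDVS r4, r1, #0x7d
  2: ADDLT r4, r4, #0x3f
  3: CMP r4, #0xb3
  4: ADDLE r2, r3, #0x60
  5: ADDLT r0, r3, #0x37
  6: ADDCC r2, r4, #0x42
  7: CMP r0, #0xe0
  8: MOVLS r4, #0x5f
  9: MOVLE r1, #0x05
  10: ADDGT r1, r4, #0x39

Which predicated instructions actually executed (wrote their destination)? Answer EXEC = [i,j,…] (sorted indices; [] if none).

EXEC = [2,6,8,10]

[0] flags=1010 → (cmp)
[1] flags=1010 VS?F → skip
[2] flags=1010 LT?T → r4=0x53
[3] flags=1001 → (cmp)
[4] flags=1001 LE?F → skip
[5] flags=1001 LT?F → skip
[6] flags=1001 CC?T → r2=0x95
[7] flags=1001 → (cmp)
[8] flags=1001 LS?T → r4=0x5f
[9] flags=1001 LE?F → skip
[10] flags=1001 GT?T → r1=0x98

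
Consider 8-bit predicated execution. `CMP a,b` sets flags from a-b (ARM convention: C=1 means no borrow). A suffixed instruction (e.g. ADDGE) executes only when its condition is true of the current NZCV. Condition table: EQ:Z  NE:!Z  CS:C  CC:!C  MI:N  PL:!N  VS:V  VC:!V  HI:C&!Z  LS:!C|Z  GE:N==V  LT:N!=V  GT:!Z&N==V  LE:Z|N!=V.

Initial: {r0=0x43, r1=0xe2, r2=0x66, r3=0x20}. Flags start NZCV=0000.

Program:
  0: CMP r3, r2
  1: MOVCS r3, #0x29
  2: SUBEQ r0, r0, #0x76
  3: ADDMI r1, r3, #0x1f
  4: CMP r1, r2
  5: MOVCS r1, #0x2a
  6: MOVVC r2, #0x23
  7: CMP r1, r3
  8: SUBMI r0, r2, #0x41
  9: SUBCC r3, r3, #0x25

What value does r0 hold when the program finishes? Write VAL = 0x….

[0] flags=1000 → (cmp)
[1] flags=1000 CS?F → skip
[2] flags=1000 EQ?F → skip
[3] flags=1000 MI?T → r1=0x3f
[4] flags=1000 → (cmp)
[5] flags=1000 CS?F → skip
[6] flags=1000 VC?T → r2=0x23
[7] flags=0010 → (cmp)
[8] flags=0010 MI?F → skip
[9] flags=0010 CC?F → skip

VAL = 0x43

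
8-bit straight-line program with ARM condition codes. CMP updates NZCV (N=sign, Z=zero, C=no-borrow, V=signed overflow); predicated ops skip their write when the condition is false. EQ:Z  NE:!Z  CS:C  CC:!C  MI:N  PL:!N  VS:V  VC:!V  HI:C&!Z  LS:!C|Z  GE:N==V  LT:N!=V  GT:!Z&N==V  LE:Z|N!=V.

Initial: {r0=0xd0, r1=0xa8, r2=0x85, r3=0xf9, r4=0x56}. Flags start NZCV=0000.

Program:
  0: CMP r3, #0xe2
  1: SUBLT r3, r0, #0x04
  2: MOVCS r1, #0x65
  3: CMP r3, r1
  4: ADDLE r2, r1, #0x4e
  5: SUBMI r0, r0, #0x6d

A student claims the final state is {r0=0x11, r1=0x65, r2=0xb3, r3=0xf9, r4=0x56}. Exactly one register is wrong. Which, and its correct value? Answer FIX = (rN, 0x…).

FIX = (r0, 0x63)

0: ✓ CMP  NZCV=0010
1: · SUBLT
2: ✓ MOVCS  r1←0x65
3: ✓ CMP  NZCV=1010
4: ✓ ADDLE  r2←0xb3
5: ✓ SUBMI  r0←0x63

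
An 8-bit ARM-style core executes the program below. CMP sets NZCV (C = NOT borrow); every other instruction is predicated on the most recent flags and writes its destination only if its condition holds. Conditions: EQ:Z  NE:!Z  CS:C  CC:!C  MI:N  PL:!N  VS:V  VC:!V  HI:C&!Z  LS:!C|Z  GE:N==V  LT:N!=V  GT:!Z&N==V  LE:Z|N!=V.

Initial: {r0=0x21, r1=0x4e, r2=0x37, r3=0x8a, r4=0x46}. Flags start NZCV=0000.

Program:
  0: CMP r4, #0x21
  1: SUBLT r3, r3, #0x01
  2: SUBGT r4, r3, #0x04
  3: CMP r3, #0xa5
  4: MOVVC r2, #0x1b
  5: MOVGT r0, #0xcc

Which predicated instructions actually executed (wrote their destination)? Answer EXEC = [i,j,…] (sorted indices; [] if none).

EXEC = [2,4]

0: ✓ CMP  NZCV=0010
1: · SUBLT
2: ✓ SUBGT  r4←0x86
3: ✓ CMP  NZCV=1000
4: ✓ MOVVC  r2←0x1b
5: · MOVGT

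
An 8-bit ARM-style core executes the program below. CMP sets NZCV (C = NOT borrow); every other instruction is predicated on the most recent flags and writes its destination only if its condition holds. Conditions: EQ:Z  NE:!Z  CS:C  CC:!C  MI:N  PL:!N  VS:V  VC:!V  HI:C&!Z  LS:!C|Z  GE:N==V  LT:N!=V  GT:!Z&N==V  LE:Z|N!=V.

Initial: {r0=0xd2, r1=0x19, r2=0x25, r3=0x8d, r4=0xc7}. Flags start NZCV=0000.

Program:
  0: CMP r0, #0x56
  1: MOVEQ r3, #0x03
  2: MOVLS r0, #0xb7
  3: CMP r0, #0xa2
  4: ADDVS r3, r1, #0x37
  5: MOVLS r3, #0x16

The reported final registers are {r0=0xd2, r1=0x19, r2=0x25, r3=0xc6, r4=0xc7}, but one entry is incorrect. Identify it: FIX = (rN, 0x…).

0: ✓ CMP  NZCV=0011
1: · MOVEQ
2: · MOVLS
3: ✓ CMP  NZCV=0010
4: · ADDVS
5: · MOVLS

FIX = (r3, 0x8d)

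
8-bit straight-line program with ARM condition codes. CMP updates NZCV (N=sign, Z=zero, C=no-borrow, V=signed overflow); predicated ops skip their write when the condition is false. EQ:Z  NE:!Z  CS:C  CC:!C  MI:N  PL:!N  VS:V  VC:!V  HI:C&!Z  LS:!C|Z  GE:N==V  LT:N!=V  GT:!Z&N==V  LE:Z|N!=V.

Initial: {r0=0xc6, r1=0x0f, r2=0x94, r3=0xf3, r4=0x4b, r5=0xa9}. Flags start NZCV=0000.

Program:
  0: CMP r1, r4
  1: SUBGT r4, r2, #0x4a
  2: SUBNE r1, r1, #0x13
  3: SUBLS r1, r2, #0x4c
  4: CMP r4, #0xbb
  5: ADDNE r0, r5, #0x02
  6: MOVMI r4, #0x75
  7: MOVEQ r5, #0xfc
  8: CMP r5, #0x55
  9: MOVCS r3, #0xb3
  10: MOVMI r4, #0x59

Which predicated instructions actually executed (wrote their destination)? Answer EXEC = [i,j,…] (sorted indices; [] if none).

EXEC = [2,3,5,6,9]

0: ✓ CMP  NZCV=1000
1: · SUBGT
2: ✓ SUBNE  r1←0xfc
3: ✓ SUBLS  r1←0x48
4: ✓ CMP  NZCV=1001
5: ✓ ADDNE  r0←0xab
6: ✓ MOVMI  r4←0x75
7: · MOVEQ
8: ✓ CMP  NZCV=0011
9: ✓ MOVCS  r3←0xb3
10: · MOVMI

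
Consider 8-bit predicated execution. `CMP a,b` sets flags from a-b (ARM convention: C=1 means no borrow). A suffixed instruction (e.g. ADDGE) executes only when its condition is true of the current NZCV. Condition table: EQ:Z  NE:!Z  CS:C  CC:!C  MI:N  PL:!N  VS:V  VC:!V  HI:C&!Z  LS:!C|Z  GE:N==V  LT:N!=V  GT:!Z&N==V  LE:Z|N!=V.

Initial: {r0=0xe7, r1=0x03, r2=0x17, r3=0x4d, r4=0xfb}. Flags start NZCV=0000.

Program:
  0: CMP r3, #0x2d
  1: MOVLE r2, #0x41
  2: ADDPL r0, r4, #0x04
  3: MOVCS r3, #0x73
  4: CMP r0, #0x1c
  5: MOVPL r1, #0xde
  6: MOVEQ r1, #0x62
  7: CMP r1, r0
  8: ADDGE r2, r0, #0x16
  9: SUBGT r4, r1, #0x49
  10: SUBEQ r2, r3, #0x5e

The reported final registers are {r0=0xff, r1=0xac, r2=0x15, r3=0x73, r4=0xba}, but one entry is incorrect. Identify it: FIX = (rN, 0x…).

0: ✓ CMP  NZCV=0010
1: · MOVLE
2: ✓ ADDPL  r0←0xff
3: ✓ MOVCS  r3←0x73
4: ✓ CMP  NZCV=1010
5: · MOVPL
6: · MOVEQ
7: ✓ CMP  NZCV=0000
8: ✓ ADDGE  r2←0x15
9: ✓ SUBGT  r4←0xba
10: · SUBEQ

FIX = (r1, 0x03)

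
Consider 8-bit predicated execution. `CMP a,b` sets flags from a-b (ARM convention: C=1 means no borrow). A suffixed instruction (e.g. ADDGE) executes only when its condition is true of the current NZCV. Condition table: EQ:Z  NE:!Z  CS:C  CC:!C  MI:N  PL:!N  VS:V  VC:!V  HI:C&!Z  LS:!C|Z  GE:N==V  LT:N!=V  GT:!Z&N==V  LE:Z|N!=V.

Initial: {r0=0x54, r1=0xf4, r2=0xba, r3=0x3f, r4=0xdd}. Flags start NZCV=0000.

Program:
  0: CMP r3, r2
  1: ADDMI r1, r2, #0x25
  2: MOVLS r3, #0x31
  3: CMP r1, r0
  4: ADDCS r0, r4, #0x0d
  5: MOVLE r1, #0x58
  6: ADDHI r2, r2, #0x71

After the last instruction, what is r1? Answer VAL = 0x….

[0] flags=1001 → (cmp)
[1] flags=1001 MI?T → r1=0xdf
[2] flags=1001 LS?T → r3=0x31
[3] flags=1010 → (cmp)
[4] flags=1010 CS?T → r0=0xea
[5] flags=1010 LE?T → r1=0x58
[6] flags=1010 HI?T → r2=0x2b

VAL = 0x58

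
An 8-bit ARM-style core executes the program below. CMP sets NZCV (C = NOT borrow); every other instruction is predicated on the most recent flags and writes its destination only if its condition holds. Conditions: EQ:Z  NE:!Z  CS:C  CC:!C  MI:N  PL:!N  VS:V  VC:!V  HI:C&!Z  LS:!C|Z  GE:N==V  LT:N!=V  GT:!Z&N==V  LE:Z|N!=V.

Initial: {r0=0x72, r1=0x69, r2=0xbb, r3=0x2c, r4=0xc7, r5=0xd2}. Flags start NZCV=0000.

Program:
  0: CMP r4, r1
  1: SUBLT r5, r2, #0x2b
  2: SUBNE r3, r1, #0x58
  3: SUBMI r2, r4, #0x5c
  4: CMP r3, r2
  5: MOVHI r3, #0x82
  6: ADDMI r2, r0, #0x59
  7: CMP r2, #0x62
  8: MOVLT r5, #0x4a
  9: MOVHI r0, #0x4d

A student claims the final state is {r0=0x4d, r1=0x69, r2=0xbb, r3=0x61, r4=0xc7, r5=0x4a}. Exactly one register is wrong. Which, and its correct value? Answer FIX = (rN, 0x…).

[0] flags=0011 → (cmp)
[1] flags=0011 LT?T → r5=0x90
[2] flags=0011 NE?T → r3=0x11
[3] flags=0011 MI?F → skip
[4] flags=0000 → (cmp)
[5] flags=0000 HI?F → skip
[6] flags=0000 MI?F → skip
[7] flags=0011 → (cmp)
[8] flags=0011 LT?T → r5=0x4a
[9] flags=0011 HI?T → r0=0x4d

FIX = (r3, 0x11)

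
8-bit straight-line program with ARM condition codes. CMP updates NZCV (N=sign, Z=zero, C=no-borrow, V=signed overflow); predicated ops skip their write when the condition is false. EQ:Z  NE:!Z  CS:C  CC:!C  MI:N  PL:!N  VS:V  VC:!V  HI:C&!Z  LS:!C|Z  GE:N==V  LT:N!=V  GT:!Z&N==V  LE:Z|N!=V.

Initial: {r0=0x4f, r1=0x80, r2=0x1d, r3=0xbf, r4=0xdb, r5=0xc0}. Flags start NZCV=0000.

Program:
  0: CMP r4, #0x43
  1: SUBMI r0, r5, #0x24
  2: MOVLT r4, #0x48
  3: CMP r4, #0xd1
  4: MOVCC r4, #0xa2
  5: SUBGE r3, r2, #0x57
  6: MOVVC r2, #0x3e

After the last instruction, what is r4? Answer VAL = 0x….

0: ✓ CMP  NZCV=1010
1: ✓ SUBMI  r0←0x9c
2: ✓ MOVLT  r4←0x48
3: ✓ CMP  NZCV=0000
4: ✓ MOVCC  r4←0xa2
5: ✓ SUBGE  r3←0xc6
6: ✓ MOVVC  r2←0x3e

VAL = 0xa2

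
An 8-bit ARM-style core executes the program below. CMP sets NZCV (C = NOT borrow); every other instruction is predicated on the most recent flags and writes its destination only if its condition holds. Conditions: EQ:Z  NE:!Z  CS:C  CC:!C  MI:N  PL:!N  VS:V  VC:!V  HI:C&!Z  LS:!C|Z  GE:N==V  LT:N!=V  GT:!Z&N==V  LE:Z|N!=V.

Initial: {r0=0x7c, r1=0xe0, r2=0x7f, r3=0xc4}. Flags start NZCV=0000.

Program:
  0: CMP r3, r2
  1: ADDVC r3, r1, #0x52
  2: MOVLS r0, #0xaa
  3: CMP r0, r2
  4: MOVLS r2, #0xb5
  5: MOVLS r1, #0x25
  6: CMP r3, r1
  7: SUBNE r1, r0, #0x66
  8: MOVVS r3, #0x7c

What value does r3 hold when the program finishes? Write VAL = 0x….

VAL = 0xc4

[0] flags=0011 → (cmp)
[1] flags=0011 VC?F → skip
[2] flags=0011 LS?F → skip
[3] flags=1000 → (cmp)
[4] flags=1000 LS?T → r2=0xb5
[5] flags=1000 LS?T → r1=0x25
[6] flags=1010 → (cmp)
[7] flags=1010 NE?T → r1=0x16
[8] flags=1010 VS?F → skip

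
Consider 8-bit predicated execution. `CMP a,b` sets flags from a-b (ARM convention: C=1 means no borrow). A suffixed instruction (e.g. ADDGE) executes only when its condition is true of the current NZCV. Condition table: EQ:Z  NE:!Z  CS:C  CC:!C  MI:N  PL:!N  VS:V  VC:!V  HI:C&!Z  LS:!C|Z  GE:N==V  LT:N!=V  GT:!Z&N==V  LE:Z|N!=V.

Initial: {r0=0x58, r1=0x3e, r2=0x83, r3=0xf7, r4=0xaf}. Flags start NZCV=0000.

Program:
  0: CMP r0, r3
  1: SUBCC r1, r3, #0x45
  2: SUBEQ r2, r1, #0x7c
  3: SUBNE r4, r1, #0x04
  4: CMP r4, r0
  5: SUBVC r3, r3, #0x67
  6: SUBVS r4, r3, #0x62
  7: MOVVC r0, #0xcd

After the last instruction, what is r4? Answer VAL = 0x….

VAL = 0x95

[0] flags=0000 → (cmp)
[1] flags=0000 CC?T → r1=0xb2
[2] flags=0000 EQ?F → skip
[3] flags=0000 NE?T → r4=0xae
[4] flags=0011 → (cmp)
[5] flags=0011 VC?F → skip
[6] flags=0011 VS?T → r4=0x95
[7] flags=0011 VC?F → skip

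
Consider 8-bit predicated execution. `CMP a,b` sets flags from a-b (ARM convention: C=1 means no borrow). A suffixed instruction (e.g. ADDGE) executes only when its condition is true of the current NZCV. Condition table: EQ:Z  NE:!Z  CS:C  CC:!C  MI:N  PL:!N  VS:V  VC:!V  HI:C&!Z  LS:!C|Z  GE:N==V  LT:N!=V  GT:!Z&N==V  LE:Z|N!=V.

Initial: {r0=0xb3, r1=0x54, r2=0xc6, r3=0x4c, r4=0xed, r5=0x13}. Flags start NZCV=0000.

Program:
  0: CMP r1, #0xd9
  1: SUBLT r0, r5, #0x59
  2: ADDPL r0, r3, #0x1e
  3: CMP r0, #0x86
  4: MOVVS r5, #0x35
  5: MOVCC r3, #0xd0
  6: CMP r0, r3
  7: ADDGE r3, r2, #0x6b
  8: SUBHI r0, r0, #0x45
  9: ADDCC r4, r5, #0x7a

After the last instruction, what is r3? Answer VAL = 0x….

VAL = 0x31

0: ✓ CMP  NZCV=0000
1: · SUBLT
2: ✓ ADDPL  r0←0x6a
3: ✓ CMP  NZCV=1001
4: ✓ MOVVS  r5←0x35
5: ✓ MOVCC  r3←0xd0
6: ✓ CMP  NZCV=1001
7: ✓ ADDGE  r3←0x31
8: · SUBHI
9: ✓ ADDCC  r4←0xaf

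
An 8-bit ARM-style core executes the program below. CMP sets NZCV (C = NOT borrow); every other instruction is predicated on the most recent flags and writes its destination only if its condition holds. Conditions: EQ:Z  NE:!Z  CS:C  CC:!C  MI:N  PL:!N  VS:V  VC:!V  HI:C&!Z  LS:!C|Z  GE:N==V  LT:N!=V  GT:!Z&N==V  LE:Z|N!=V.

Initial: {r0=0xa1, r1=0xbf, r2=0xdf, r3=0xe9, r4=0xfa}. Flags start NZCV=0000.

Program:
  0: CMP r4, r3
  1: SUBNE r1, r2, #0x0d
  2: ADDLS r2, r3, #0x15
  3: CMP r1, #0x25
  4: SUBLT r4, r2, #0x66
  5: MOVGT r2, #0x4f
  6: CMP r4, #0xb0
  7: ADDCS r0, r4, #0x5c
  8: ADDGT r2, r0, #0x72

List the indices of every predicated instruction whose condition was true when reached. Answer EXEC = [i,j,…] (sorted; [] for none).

EXEC = [1,4,8]

[0] flags=0010 → (cmp)
[1] flags=0010 NE?T → r1=0xd2
[2] flags=0010 LS?F → skip
[3] flags=1010 → (cmp)
[4] flags=1010 LT?T → r4=0x79
[5] flags=1010 GT?F → skip
[6] flags=1001 → (cmp)
[7] flags=1001 CS?F → skip
[8] flags=1001 GT?T → r2=0x13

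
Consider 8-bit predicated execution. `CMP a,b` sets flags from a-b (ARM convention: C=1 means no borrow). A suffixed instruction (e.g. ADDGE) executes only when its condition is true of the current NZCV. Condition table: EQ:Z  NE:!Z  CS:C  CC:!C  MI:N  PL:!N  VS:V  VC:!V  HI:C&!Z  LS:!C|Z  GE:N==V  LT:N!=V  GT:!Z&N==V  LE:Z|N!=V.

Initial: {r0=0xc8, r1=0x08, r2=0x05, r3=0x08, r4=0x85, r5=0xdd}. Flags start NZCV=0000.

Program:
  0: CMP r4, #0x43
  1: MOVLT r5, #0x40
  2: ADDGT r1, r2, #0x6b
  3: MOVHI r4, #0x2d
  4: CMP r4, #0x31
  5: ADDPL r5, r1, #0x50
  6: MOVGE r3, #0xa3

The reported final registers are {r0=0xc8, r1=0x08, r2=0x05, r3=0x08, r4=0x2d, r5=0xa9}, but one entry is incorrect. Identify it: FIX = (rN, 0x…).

[0] flags=0011 → (cmp)
[1] flags=0011 LT?T → r5=0x40
[2] flags=0011 GT?F → skip
[3] flags=0011 HI?T → r4=0x2d
[4] flags=1000 → (cmp)
[5] flags=1000 PL?F → skip
[6] flags=1000 GE?F → skip

FIX = (r5, 0x40)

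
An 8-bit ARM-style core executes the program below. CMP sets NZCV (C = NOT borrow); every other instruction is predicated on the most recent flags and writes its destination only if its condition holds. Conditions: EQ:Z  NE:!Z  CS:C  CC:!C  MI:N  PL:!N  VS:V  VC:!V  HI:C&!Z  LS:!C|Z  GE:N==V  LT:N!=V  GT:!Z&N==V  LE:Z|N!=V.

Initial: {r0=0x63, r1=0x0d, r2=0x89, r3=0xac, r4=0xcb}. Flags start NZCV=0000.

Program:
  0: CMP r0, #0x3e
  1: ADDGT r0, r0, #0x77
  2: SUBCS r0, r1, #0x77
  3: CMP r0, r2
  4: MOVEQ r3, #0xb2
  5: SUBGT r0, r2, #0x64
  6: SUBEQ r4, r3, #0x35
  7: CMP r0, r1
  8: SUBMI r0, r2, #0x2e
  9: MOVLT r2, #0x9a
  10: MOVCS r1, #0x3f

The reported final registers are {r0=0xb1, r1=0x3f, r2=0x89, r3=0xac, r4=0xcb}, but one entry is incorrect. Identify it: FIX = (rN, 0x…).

FIX = (r0, 0x25)

0: ✓ CMP  NZCV=0010
1: ✓ ADDGT  r0←0xda
2: ✓ SUBCS  r0←0x96
3: ✓ CMP  NZCV=0010
4: · MOVEQ
5: ✓ SUBGT  r0←0x25
6: · SUBEQ
7: ✓ CMP  NZCV=0010
8: · SUBMI
9: · MOVLT
10: ✓ MOVCS  r1←0x3f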